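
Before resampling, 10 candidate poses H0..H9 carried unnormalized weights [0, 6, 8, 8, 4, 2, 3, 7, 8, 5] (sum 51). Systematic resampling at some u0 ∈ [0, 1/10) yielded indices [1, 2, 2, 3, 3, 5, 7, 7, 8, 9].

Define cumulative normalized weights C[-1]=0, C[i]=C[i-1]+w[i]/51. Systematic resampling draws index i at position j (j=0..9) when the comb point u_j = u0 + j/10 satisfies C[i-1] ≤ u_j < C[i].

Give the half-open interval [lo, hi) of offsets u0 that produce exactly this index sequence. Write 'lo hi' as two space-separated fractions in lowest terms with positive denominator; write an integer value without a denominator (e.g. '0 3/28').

3/170 8/255

C = [0, 2/17, 14/51, 22/51, 26/51, 28/51, 31/51, 38/51, 46/51, 1]
j=0 picked index 1: u0 ∈ [0, 2/17)
j=1 picked index 2: u0 ∈ [3/170, 89/510)
j=2 picked index 2: u0 ∈ [-7/85, 19/255)
j=3 picked index 3: u0 ∈ [-13/510, 67/510)
j=4 picked index 3: u0 ∈ [-32/255, 8/255)
j=5 picked index 5: u0 ∈ [1/102, 5/102)
j=6 picked index 7: u0 ∈ [2/255, 37/255)
j=7 picked index 7: u0 ∈ [-47/510, 23/510)
j=8 picked index 8: u0 ∈ [-14/255, 26/255)
j=9 picked index 9: u0 ∈ [1/510, 1/10)
intersection: [3/170, 8/255)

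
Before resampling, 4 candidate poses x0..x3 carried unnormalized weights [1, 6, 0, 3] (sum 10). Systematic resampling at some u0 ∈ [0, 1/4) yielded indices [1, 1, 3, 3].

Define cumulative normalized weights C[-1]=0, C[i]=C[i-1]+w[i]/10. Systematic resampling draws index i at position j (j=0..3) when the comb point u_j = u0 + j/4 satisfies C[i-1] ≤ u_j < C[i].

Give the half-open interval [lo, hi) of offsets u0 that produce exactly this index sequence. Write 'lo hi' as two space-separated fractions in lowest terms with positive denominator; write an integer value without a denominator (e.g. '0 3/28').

1/5 1/4

C = [1/10, 7/10, 7/10, 1]
j=0 picked index 1: u0 ∈ [1/10, 7/10)
j=1 picked index 1: u0 ∈ [-3/20, 9/20)
j=2 picked index 3: u0 ∈ [1/5, 1/2)
j=3 picked index 3: u0 ∈ [-1/20, 1/4)
intersection: [1/5, 1/4)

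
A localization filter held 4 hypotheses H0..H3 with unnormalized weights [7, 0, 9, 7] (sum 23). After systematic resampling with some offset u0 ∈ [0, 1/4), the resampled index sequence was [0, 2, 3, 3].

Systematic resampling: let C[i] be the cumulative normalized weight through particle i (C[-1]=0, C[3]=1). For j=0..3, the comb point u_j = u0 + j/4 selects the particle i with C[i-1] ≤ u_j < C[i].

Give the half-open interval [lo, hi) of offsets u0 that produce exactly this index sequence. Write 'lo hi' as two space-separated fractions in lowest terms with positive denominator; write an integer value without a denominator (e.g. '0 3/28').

C = [7/23, 7/23, 16/23, 1]
j=0 picked index 0: u0 ∈ [0, 7/23)
j=1 picked index 2: u0 ∈ [5/92, 41/92)
j=2 picked index 3: u0 ∈ [9/46, 1/2)
j=3 picked index 3: u0 ∈ [-5/92, 1/4)
intersection: [9/46, 1/4)

9/46 1/4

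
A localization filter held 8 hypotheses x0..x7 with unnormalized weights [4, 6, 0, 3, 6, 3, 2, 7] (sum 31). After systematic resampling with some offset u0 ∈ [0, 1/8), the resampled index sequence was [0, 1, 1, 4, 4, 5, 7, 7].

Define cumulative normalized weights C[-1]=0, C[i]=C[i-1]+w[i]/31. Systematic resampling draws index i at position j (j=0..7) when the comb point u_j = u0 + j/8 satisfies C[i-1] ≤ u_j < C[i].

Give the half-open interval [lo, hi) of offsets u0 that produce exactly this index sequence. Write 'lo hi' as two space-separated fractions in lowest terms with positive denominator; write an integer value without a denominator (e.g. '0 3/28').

11/248 9/124

C = [4/31, 10/31, 10/31, 13/31, 19/31, 22/31, 24/31, 1]
j=0 picked index 0: u0 ∈ [0, 4/31)
j=1 picked index 1: u0 ∈ [1/248, 49/248)
j=2 picked index 1: u0 ∈ [-15/124, 9/124)
j=3 picked index 4: u0 ∈ [11/248, 59/248)
j=4 picked index 4: u0 ∈ [-5/62, 7/62)
j=5 picked index 5: u0 ∈ [-3/248, 21/248)
j=6 picked index 7: u0 ∈ [3/124, 1/4)
j=7 picked index 7: u0 ∈ [-25/248, 1/8)
intersection: [11/248, 9/124)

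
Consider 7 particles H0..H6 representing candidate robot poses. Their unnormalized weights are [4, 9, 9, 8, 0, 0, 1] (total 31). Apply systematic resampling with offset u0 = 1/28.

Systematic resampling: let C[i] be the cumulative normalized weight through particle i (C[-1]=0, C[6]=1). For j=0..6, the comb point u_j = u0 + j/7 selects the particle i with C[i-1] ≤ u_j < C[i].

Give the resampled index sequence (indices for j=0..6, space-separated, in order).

0 1 1 2 2 3 3

C = [4/31, 13/31, 22/31, 30/31, 30/31, 30/31, 1]
j=0: u_0=1/28 ∈ [0, 4/31) → index 0
j=1: u_1=5/28 ∈ [4/31, 13/31) → index 1
j=2: u_2=9/28 ∈ [4/31, 13/31) → index 1
j=3: u_3=13/28 ∈ [13/31, 22/31) → index 2
j=4: u_4=17/28 ∈ [13/31, 22/31) → index 2
j=5: u_5=3/4 ∈ [22/31, 30/31) → index 3
j=6: u_6=25/28 ∈ [22/31, 30/31) → index 3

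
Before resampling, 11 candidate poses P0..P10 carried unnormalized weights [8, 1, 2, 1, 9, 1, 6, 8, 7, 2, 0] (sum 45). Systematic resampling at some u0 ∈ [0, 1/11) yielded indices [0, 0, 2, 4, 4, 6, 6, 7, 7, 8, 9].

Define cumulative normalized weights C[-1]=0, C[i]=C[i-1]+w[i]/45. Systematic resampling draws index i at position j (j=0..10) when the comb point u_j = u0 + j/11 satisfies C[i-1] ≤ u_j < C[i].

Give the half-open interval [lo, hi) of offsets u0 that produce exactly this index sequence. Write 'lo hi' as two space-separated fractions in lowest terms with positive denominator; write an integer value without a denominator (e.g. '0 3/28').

C = [8/45, 1/5, 11/45, 4/15, 7/15, 22/45, 28/45, 4/5, 43/45, 1, 1]
j=0 picked index 0: u0 ∈ [0, 8/45)
j=1 picked index 0: u0 ∈ [-1/11, 43/495)
j=2 picked index 2: u0 ∈ [1/55, 31/495)
j=3 picked index 4: u0 ∈ [-1/165, 32/165)
j=4 picked index 4: u0 ∈ [-16/165, 17/165)
j=5 picked index 6: u0 ∈ [17/495, 83/495)
j=6 picked index 6: u0 ∈ [-28/495, 38/495)
j=7 picked index 7: u0 ∈ [-7/495, 9/55)
j=8 picked index 7: u0 ∈ [-52/495, 4/55)
j=9 picked index 8: u0 ∈ [-1/55, 68/495)
j=10 picked index 9: u0 ∈ [23/495, 1/11)
intersection: [23/495, 31/495)

23/495 31/495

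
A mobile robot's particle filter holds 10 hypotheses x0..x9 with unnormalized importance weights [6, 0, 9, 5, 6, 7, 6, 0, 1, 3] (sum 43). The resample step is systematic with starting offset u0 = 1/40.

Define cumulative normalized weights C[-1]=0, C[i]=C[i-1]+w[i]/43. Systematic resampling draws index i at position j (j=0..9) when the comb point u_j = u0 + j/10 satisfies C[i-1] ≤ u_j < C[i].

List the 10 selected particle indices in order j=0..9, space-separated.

C = [6/43, 6/43, 15/43, 20/43, 26/43, 33/43, 39/43, 39/43, 40/43, 1]
j=0: u_0=1/40 ∈ [0, 6/43) → index 0
j=1: u_1=1/8 ∈ [0, 6/43) → index 0
j=2: u_2=9/40 ∈ [6/43, 15/43) → index 2
j=3: u_3=13/40 ∈ [6/43, 15/43) → index 2
j=4: u_4=17/40 ∈ [15/43, 20/43) → index 3
j=5: u_5=21/40 ∈ [20/43, 26/43) → index 4
j=6: u_6=5/8 ∈ [26/43, 33/43) → index 5
j=7: u_7=29/40 ∈ [26/43, 33/43) → index 5
j=8: u_8=33/40 ∈ [33/43, 39/43) → index 6
j=9: u_9=37/40 ∈ [39/43, 40/43) → index 8

0 0 2 2 3 4 5 5 6 8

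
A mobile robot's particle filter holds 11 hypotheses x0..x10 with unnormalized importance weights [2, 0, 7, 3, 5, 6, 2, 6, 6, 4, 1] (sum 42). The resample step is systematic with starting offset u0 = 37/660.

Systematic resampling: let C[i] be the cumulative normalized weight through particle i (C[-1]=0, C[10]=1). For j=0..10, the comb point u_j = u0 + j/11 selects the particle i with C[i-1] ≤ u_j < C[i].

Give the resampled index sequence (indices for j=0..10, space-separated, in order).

C = [1/21, 1/21, 3/14, 2/7, 17/42, 23/42, 25/42, 31/42, 37/42, 41/42, 1]
j=0: u_0=37/660 ∈ [1/21, 3/14) → index 2
j=1: u_1=97/660 ∈ [1/21, 3/14) → index 2
j=2: u_2=157/660 ∈ [3/14, 2/7) → index 3
j=3: u_3=217/660 ∈ [2/7, 17/42) → index 4
j=4: u_4=277/660 ∈ [17/42, 23/42) → index 5
j=5: u_5=337/660 ∈ [17/42, 23/42) → index 5
j=6: u_6=397/660 ∈ [25/42, 31/42) → index 7
j=7: u_7=457/660 ∈ [25/42, 31/42) → index 7
j=8: u_8=47/60 ∈ [31/42, 37/42) → index 8
j=9: u_9=577/660 ∈ [31/42, 37/42) → index 8
j=10: u_10=637/660 ∈ [37/42, 41/42) → index 9

2 2 3 4 5 5 7 7 8 8 9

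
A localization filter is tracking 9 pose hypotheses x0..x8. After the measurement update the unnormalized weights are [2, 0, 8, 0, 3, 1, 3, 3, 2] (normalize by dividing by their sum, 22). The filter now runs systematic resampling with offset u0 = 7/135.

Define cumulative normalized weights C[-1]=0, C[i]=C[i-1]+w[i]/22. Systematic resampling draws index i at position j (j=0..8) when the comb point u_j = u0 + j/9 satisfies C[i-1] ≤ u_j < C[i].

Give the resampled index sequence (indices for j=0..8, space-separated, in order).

0 2 2 2 4 5 6 7 8

C = [1/11, 1/11, 5/11, 5/11, 13/22, 7/11, 17/22, 10/11, 1]
j=0: u_0=7/135 ∈ [0, 1/11) → index 0
j=1: u_1=22/135 ∈ [1/11, 5/11) → index 2
j=2: u_2=37/135 ∈ [1/11, 5/11) → index 2
j=3: u_3=52/135 ∈ [1/11, 5/11) → index 2
j=4: u_4=67/135 ∈ [5/11, 13/22) → index 4
j=5: u_5=82/135 ∈ [13/22, 7/11) → index 5
j=6: u_6=97/135 ∈ [7/11, 17/22) → index 6
j=7: u_7=112/135 ∈ [17/22, 10/11) → index 7
j=8: u_8=127/135 ∈ [10/11, 1) → index 8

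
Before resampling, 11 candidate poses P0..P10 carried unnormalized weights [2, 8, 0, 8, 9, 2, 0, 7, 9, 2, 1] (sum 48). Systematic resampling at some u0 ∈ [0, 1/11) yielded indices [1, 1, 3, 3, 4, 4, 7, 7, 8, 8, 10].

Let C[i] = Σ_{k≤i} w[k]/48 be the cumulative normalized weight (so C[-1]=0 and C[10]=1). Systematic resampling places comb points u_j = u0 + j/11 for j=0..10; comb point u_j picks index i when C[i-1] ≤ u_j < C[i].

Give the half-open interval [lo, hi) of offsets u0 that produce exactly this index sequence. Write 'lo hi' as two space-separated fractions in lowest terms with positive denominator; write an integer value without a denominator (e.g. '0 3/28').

37/528 1/11

C = [1/24, 5/24, 5/24, 3/8, 9/16, 29/48, 29/48, 3/4, 15/16, 47/48, 1]
j=0 picked index 1: u0 ∈ [1/24, 5/24)
j=1 picked index 1: u0 ∈ [-13/264, 31/264)
j=2 picked index 3: u0 ∈ [7/264, 17/88)
j=3 picked index 3: u0 ∈ [-17/264, 9/88)
j=4 picked index 4: u0 ∈ [1/88, 35/176)
j=5 picked index 4: u0 ∈ [-7/88, 19/176)
j=6 picked index 7: u0 ∈ [31/528, 9/44)
j=7 picked index 7: u0 ∈ [-17/528, 5/44)
j=8 picked index 8: u0 ∈ [1/44, 37/176)
j=9 picked index 8: u0 ∈ [-3/44, 21/176)
j=10 picked index 10: u0 ∈ [37/528, 1/11)
intersection: [37/528, 1/11)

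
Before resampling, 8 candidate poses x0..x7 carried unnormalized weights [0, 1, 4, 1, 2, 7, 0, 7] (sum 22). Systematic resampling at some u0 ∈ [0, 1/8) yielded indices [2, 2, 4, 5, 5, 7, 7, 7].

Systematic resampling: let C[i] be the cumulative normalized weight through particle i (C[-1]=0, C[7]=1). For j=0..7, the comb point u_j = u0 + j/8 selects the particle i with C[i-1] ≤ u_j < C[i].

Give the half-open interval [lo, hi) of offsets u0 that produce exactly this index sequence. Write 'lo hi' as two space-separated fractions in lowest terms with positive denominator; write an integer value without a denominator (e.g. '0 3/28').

C = [0, 1/22, 5/22, 3/11, 4/11, 15/22, 15/22, 1]
j=0 picked index 2: u0 ∈ [1/22, 5/22)
j=1 picked index 2: u0 ∈ [-7/88, 9/88)
j=2 picked index 4: u0 ∈ [1/44, 5/44)
j=3 picked index 5: u0 ∈ [-1/88, 27/88)
j=4 picked index 5: u0 ∈ [-3/22, 2/11)
j=5 picked index 7: u0 ∈ [5/88, 3/8)
j=6 picked index 7: u0 ∈ [-3/44, 1/4)
j=7 picked index 7: u0 ∈ [-17/88, 1/8)
intersection: [5/88, 9/88)

5/88 9/88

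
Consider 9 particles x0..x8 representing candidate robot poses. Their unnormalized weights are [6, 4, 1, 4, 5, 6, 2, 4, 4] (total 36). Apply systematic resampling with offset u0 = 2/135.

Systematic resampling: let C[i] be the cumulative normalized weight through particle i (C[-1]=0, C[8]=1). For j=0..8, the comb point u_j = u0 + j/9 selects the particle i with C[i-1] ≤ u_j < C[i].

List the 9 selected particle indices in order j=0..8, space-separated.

0 0 1 3 4 5 5 7 8

C = [1/6, 5/18, 11/36, 5/12, 5/9, 13/18, 7/9, 8/9, 1]
j=0: u_0=2/135 ∈ [0, 1/6) → index 0
j=1: u_1=17/135 ∈ [0, 1/6) → index 0
j=2: u_2=32/135 ∈ [1/6, 5/18) → index 1
j=3: u_3=47/135 ∈ [11/36, 5/12) → index 3
j=4: u_4=62/135 ∈ [5/12, 5/9) → index 4
j=5: u_5=77/135 ∈ [5/9, 13/18) → index 5
j=6: u_6=92/135 ∈ [5/9, 13/18) → index 5
j=7: u_7=107/135 ∈ [7/9, 8/9) → index 7
j=8: u_8=122/135 ∈ [8/9, 1) → index 8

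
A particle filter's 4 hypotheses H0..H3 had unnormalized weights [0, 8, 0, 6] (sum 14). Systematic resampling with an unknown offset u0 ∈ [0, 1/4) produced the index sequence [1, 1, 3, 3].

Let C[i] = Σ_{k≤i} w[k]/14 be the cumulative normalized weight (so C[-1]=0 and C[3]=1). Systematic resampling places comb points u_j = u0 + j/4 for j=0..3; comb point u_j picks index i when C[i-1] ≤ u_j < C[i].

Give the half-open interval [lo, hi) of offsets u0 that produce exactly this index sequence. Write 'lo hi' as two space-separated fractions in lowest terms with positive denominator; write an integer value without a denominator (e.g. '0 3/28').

1/14 1/4

C = [0, 4/7, 4/7, 1]
j=0 picked index 1: u0 ∈ [0, 4/7)
j=1 picked index 1: u0 ∈ [-1/4, 9/28)
j=2 picked index 3: u0 ∈ [1/14, 1/2)
j=3 picked index 3: u0 ∈ [-5/28, 1/4)
intersection: [1/14, 1/4)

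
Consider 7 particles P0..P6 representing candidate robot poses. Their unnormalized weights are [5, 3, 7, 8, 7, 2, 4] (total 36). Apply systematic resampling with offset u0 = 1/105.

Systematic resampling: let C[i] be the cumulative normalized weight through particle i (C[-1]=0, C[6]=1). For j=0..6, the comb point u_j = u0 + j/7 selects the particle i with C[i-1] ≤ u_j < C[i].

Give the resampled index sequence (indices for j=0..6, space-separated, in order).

C = [5/36, 2/9, 5/12, 23/36, 5/6, 8/9, 1]
j=0: u_0=1/105 ∈ [0, 5/36) → index 0
j=1: u_1=16/105 ∈ [5/36, 2/9) → index 1
j=2: u_2=31/105 ∈ [2/9, 5/12) → index 2
j=3: u_3=46/105 ∈ [5/12, 23/36) → index 3
j=4: u_4=61/105 ∈ [5/12, 23/36) → index 3
j=5: u_5=76/105 ∈ [23/36, 5/6) → index 4
j=6: u_6=13/15 ∈ [5/6, 8/9) → index 5

0 1 2 3 3 4 5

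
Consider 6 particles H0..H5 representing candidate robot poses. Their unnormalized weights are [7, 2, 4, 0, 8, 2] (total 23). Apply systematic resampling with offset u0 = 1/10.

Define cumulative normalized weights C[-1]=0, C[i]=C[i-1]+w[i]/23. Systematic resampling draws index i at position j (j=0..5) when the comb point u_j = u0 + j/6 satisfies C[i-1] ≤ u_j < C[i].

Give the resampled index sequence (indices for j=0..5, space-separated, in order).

C = [7/23, 9/23, 13/23, 13/23, 21/23, 1]
j=0: u_0=1/10 ∈ [0, 7/23) → index 0
j=1: u_1=4/15 ∈ [0, 7/23) → index 0
j=2: u_2=13/30 ∈ [9/23, 13/23) → index 2
j=3: u_3=3/5 ∈ [13/23, 21/23) → index 4
j=4: u_4=23/30 ∈ [13/23, 21/23) → index 4
j=5: u_5=14/15 ∈ [21/23, 1) → index 5

0 0 2 4 4 5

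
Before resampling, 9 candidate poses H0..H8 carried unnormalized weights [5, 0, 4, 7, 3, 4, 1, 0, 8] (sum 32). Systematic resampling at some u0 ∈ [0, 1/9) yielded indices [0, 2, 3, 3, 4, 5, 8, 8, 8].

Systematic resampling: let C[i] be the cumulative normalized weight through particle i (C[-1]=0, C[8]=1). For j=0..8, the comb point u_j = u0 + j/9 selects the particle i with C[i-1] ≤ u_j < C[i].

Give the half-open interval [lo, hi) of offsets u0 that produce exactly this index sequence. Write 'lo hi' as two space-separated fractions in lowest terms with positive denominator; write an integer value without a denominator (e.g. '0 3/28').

C = [5/32, 5/32, 9/32, 1/2, 19/32, 23/32, 3/4, 3/4, 1]
j=0 picked index 0: u0 ∈ [0, 5/32)
j=1 picked index 2: u0 ∈ [13/288, 49/288)
j=2 picked index 3: u0 ∈ [17/288, 5/18)
j=3 picked index 3: u0 ∈ [-5/96, 1/6)
j=4 picked index 4: u0 ∈ [1/18, 43/288)
j=5 picked index 5: u0 ∈ [11/288, 47/288)
j=6 picked index 8: u0 ∈ [1/12, 1/3)
j=7 picked index 8: u0 ∈ [-1/36, 2/9)
j=8 picked index 8: u0 ∈ [-5/36, 1/9)
intersection: [1/12, 1/9)

1/12 1/9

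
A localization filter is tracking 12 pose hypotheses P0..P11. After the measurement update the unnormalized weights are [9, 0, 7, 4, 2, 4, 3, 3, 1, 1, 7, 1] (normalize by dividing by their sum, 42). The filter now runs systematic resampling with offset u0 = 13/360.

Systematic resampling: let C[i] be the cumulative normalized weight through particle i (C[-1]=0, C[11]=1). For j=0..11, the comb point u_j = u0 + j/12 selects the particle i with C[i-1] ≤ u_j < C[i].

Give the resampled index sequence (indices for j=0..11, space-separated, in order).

0 0 0 2 2 3 5 6 7 9 10 10

C = [3/14, 3/14, 8/21, 10/21, 11/21, 13/21, 29/42, 16/21, 11/14, 17/21, 41/42, 1]
j=0: u_0=13/360 ∈ [0, 3/14) → index 0
j=1: u_1=43/360 ∈ [0, 3/14) → index 0
j=2: u_2=73/360 ∈ [0, 3/14) → index 0
j=3: u_3=103/360 ∈ [3/14, 8/21) → index 2
j=4: u_4=133/360 ∈ [3/14, 8/21) → index 2
j=5: u_5=163/360 ∈ [8/21, 10/21) → index 3
j=6: u_6=193/360 ∈ [11/21, 13/21) → index 5
j=7: u_7=223/360 ∈ [13/21, 29/42) → index 6
j=8: u_8=253/360 ∈ [29/42, 16/21) → index 7
j=9: u_9=283/360 ∈ [11/14, 17/21) → index 9
j=10: u_10=313/360 ∈ [17/21, 41/42) → index 10
j=11: u_11=343/360 ∈ [17/21, 41/42) → index 10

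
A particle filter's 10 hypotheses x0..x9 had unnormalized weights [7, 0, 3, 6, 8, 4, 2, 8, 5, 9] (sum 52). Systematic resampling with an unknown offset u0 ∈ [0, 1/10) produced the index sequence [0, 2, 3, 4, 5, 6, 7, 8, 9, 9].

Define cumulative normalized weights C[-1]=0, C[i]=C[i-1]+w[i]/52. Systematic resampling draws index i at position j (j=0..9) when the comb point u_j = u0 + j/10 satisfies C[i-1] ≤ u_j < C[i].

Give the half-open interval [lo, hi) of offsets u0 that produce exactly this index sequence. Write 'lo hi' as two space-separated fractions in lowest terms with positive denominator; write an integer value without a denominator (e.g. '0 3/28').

C = [7/52, 7/52, 5/26, 4/13, 6/13, 7/13, 15/26, 19/26, 43/52, 1]
j=0 picked index 0: u0 ∈ [0, 7/52)
j=1 picked index 2: u0 ∈ [9/260, 6/65)
j=2 picked index 3: u0 ∈ [-1/130, 7/65)
j=3 picked index 4: u0 ∈ [1/130, 21/130)
j=4 picked index 5: u0 ∈ [4/65, 9/65)
j=5 picked index 6: u0 ∈ [1/26, 1/13)
j=6 picked index 7: u0 ∈ [-3/130, 17/130)
j=7 picked index 8: u0 ∈ [2/65, 33/260)
j=8 picked index 9: u0 ∈ [7/260, 1/5)
j=9 picked index 9: u0 ∈ [-19/260, 1/10)
intersection: [4/65, 1/13)

4/65 1/13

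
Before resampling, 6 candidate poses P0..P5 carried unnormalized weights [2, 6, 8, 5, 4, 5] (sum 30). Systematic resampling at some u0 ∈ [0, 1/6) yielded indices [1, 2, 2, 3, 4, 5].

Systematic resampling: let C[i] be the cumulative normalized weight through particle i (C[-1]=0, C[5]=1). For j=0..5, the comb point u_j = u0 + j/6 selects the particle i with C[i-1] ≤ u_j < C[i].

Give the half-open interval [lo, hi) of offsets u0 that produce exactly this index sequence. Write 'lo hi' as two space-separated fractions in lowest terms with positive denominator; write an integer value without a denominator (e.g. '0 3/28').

C = [1/15, 4/15, 8/15, 7/10, 5/6, 1]
j=0 picked index 1: u0 ∈ [1/15, 4/15)
j=1 picked index 2: u0 ∈ [1/10, 11/30)
j=2 picked index 2: u0 ∈ [-1/15, 1/5)
j=3 picked index 3: u0 ∈ [1/30, 1/5)
j=4 picked index 4: u0 ∈ [1/30, 1/6)
j=5 picked index 5: u0 ∈ [0, 1/6)
intersection: [1/10, 1/6)

1/10 1/6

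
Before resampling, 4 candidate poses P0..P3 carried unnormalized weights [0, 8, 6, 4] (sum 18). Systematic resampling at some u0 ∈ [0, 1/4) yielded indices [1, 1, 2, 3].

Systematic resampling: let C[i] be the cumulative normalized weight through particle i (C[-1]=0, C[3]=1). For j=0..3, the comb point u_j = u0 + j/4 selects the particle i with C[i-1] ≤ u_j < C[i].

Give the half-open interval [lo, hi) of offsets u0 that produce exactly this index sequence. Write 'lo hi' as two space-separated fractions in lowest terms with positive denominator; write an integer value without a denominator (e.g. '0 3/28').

C = [0, 4/9, 7/9, 1]
j=0 picked index 1: u0 ∈ [0, 4/9)
j=1 picked index 1: u0 ∈ [-1/4, 7/36)
j=2 picked index 2: u0 ∈ [-1/18, 5/18)
j=3 picked index 3: u0 ∈ [1/36, 1/4)
intersection: [1/36, 7/36)

1/36 7/36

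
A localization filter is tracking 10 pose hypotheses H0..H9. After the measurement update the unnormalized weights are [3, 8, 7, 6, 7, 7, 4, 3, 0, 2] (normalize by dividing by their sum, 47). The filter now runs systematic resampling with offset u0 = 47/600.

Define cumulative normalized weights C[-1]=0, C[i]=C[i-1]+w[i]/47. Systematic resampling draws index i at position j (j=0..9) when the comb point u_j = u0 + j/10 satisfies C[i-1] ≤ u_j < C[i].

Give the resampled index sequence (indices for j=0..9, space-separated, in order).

1 1 2 2 3 4 5 5 6 9

C = [3/47, 11/47, 18/47, 24/47, 31/47, 38/47, 42/47, 45/47, 45/47, 1]
j=0: u_0=47/600 ∈ [3/47, 11/47) → index 1
j=1: u_1=107/600 ∈ [3/47, 11/47) → index 1
j=2: u_2=167/600 ∈ [11/47, 18/47) → index 2
j=3: u_3=227/600 ∈ [11/47, 18/47) → index 2
j=4: u_4=287/600 ∈ [18/47, 24/47) → index 3
j=5: u_5=347/600 ∈ [24/47, 31/47) → index 4
j=6: u_6=407/600 ∈ [31/47, 38/47) → index 5
j=7: u_7=467/600 ∈ [31/47, 38/47) → index 5
j=8: u_8=527/600 ∈ [38/47, 42/47) → index 6
j=9: u_9=587/600 ∈ [45/47, 1) → index 9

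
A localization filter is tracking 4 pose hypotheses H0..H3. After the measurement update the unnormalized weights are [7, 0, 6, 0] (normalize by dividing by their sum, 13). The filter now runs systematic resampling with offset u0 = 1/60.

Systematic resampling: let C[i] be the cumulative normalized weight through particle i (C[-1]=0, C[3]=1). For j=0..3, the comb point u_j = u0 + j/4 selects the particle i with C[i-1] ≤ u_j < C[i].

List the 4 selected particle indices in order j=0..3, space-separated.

C = [7/13, 7/13, 1, 1]
j=0: u_0=1/60 ∈ [0, 7/13) → index 0
j=1: u_1=4/15 ∈ [0, 7/13) → index 0
j=2: u_2=31/60 ∈ [0, 7/13) → index 0
j=3: u_3=23/30 ∈ [7/13, 1) → index 2

0 0 0 2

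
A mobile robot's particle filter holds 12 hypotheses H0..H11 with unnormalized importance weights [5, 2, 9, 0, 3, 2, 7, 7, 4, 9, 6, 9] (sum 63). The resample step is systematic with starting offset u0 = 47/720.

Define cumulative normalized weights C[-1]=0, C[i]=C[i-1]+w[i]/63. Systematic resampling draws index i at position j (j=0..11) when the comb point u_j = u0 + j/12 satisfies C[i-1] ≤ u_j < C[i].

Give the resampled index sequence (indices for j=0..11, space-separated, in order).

0 2 2 5 6 7 8 9 9 10 11 11

C = [5/63, 1/9, 16/63, 16/63, 19/63, 1/3, 4/9, 5/9, 13/21, 16/21, 6/7, 1]
j=0: u_0=47/720 ∈ [0, 5/63) → index 0
j=1: u_1=107/720 ∈ [1/9, 16/63) → index 2
j=2: u_2=167/720 ∈ [1/9, 16/63) → index 2
j=3: u_3=227/720 ∈ [19/63, 1/3) → index 5
j=4: u_4=287/720 ∈ [1/3, 4/9) → index 6
j=5: u_5=347/720 ∈ [4/9, 5/9) → index 7
j=6: u_6=407/720 ∈ [5/9, 13/21) → index 8
j=7: u_7=467/720 ∈ [13/21, 16/21) → index 9
j=8: u_8=527/720 ∈ [13/21, 16/21) → index 9
j=9: u_9=587/720 ∈ [16/21, 6/7) → index 10
j=10: u_10=647/720 ∈ [6/7, 1) → index 11
j=11: u_11=707/720 ∈ [6/7, 1) → index 11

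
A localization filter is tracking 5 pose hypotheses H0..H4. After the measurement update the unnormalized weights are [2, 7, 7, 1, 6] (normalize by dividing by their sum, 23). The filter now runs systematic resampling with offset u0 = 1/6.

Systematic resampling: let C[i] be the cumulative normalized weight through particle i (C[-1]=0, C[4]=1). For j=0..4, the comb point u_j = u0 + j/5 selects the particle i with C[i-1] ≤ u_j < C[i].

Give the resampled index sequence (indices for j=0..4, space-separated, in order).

C = [2/23, 9/23, 16/23, 17/23, 1]
j=0: u_0=1/6 ∈ [2/23, 9/23) → index 1
j=1: u_1=11/30 ∈ [2/23, 9/23) → index 1
j=2: u_2=17/30 ∈ [9/23, 16/23) → index 2
j=3: u_3=23/30 ∈ [17/23, 1) → index 4
j=4: u_4=29/30 ∈ [17/23, 1) → index 4

1 1 2 4 4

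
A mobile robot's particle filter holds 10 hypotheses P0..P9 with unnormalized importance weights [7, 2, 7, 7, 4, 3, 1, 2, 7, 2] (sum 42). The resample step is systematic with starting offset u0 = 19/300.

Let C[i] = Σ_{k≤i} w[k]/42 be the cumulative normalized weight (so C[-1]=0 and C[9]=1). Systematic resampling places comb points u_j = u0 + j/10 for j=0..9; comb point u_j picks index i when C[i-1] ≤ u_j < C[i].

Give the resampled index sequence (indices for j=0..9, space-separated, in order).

0 0 2 2 3 4 5 7 8 9

C = [1/6, 3/14, 8/21, 23/42, 9/14, 5/7, 31/42, 11/14, 20/21, 1]
j=0: u_0=19/300 ∈ [0, 1/6) → index 0
j=1: u_1=49/300 ∈ [0, 1/6) → index 0
j=2: u_2=79/300 ∈ [3/14, 8/21) → index 2
j=3: u_3=109/300 ∈ [3/14, 8/21) → index 2
j=4: u_4=139/300 ∈ [8/21, 23/42) → index 3
j=5: u_5=169/300 ∈ [23/42, 9/14) → index 4
j=6: u_6=199/300 ∈ [9/14, 5/7) → index 5
j=7: u_7=229/300 ∈ [31/42, 11/14) → index 7
j=8: u_8=259/300 ∈ [11/14, 20/21) → index 8
j=9: u_9=289/300 ∈ [20/21, 1) → index 9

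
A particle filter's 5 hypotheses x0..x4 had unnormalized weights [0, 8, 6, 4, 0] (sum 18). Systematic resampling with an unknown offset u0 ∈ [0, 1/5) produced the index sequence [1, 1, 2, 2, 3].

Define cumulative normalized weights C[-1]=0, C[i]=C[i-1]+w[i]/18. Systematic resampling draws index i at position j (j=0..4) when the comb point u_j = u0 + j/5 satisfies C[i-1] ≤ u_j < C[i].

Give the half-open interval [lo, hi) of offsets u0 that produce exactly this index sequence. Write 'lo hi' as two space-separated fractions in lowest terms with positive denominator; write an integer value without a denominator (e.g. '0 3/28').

2/45 8/45

C = [0, 4/9, 7/9, 1, 1]
j=0 picked index 1: u0 ∈ [0, 4/9)
j=1 picked index 1: u0 ∈ [-1/5, 11/45)
j=2 picked index 2: u0 ∈ [2/45, 17/45)
j=3 picked index 2: u0 ∈ [-7/45, 8/45)
j=4 picked index 3: u0 ∈ [-1/45, 1/5)
intersection: [2/45, 8/45)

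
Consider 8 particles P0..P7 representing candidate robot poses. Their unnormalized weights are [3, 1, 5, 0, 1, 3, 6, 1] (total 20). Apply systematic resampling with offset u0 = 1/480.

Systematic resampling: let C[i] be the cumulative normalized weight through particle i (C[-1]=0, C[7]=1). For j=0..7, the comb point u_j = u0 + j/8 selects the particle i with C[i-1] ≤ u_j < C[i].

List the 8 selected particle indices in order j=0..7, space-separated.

C = [3/20, 1/5, 9/20, 9/20, 1/2, 13/20, 19/20, 1]
j=0: u_0=1/480 ∈ [0, 3/20) → index 0
j=1: u_1=61/480 ∈ [0, 3/20) → index 0
j=2: u_2=121/480 ∈ [1/5, 9/20) → index 2
j=3: u_3=181/480 ∈ [1/5, 9/20) → index 2
j=4: u_4=241/480 ∈ [1/2, 13/20) → index 5
j=5: u_5=301/480 ∈ [1/2, 13/20) → index 5
j=6: u_6=361/480 ∈ [13/20, 19/20) → index 6
j=7: u_7=421/480 ∈ [13/20, 19/20) → index 6

0 0 2 2 5 5 6 6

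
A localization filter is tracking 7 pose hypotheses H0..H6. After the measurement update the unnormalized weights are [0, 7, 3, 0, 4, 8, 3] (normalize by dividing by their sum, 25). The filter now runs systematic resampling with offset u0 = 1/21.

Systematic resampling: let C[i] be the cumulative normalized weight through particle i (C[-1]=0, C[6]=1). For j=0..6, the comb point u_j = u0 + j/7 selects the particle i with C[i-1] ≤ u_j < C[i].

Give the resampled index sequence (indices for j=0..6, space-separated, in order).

C = [0, 7/25, 2/5, 2/5, 14/25, 22/25, 1]
j=0: u_0=1/21 ∈ [0, 7/25) → index 1
j=1: u_1=4/21 ∈ [0, 7/25) → index 1
j=2: u_2=1/3 ∈ [7/25, 2/5) → index 2
j=3: u_3=10/21 ∈ [2/5, 14/25) → index 4
j=4: u_4=13/21 ∈ [14/25, 22/25) → index 5
j=5: u_5=16/21 ∈ [14/25, 22/25) → index 5
j=6: u_6=19/21 ∈ [22/25, 1) → index 6

1 1 2 4 5 5 6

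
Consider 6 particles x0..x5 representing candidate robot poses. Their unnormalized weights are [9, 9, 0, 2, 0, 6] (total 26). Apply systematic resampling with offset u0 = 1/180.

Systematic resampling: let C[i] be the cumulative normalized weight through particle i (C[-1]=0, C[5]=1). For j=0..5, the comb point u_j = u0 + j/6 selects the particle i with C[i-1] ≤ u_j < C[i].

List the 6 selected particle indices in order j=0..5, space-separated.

C = [9/26, 9/13, 9/13, 10/13, 10/13, 1]
j=0: u_0=1/180 ∈ [0, 9/26) → index 0
j=1: u_1=31/180 ∈ [0, 9/26) → index 0
j=2: u_2=61/180 ∈ [0, 9/26) → index 0
j=3: u_3=91/180 ∈ [9/26, 9/13) → index 1
j=4: u_4=121/180 ∈ [9/26, 9/13) → index 1
j=5: u_5=151/180 ∈ [10/13, 1) → index 5

0 0 0 1 1 5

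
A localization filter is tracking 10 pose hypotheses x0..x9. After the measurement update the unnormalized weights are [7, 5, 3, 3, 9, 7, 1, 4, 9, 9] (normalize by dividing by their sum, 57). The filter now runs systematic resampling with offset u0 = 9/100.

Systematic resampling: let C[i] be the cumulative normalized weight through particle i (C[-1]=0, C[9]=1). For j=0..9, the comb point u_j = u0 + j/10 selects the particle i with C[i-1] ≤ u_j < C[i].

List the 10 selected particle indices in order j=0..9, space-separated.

C = [7/57, 4/19, 5/19, 6/19, 9/19, 34/57, 35/57, 13/19, 16/19, 1]
j=0: u_0=9/100 ∈ [0, 7/57) → index 0
j=1: u_1=19/100 ∈ [7/57, 4/19) → index 1
j=2: u_2=29/100 ∈ [5/19, 6/19) → index 3
j=3: u_3=39/100 ∈ [6/19, 9/19) → index 4
j=4: u_4=49/100 ∈ [9/19, 34/57) → index 5
j=5: u_5=59/100 ∈ [9/19, 34/57) → index 5
j=6: u_6=69/100 ∈ [13/19, 16/19) → index 8
j=7: u_7=79/100 ∈ [13/19, 16/19) → index 8
j=8: u_8=89/100 ∈ [16/19, 1) → index 9
j=9: u_9=99/100 ∈ [16/19, 1) → index 9

0 1 3 4 5 5 8 8 9 9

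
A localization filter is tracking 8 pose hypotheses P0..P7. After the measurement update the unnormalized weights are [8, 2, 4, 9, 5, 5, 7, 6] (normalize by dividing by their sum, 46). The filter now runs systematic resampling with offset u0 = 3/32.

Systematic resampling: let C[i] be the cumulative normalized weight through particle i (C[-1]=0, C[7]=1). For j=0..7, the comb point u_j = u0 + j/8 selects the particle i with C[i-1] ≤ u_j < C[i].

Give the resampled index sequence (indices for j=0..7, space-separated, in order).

C = [4/23, 5/23, 7/23, 1/2, 14/23, 33/46, 20/23, 1]
j=0: u_0=3/32 ∈ [0, 4/23) → index 0
j=1: u_1=7/32 ∈ [5/23, 7/23) → index 2
j=2: u_2=11/32 ∈ [7/23, 1/2) → index 3
j=3: u_3=15/32 ∈ [7/23, 1/2) → index 3
j=4: u_4=19/32 ∈ [1/2, 14/23) → index 4
j=5: u_5=23/32 ∈ [33/46, 20/23) → index 6
j=6: u_6=27/32 ∈ [33/46, 20/23) → index 6
j=7: u_7=31/32 ∈ [20/23, 1) → index 7

0 2 3 3 4 6 6 7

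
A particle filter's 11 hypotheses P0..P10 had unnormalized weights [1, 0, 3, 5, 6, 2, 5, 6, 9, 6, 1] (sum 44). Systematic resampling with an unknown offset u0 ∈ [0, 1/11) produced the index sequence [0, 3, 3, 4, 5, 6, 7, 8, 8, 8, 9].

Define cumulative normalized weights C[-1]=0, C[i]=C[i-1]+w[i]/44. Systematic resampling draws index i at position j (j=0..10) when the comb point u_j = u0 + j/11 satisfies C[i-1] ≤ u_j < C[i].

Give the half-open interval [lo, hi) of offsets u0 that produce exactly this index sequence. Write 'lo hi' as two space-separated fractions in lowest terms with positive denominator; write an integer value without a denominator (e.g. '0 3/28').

C = [1/44, 1/44, 1/11, 9/44, 15/44, 17/44, 1/2, 7/11, 37/44, 43/44, 1]
j=0 picked index 0: u0 ∈ [0, 1/44)
j=1 picked index 3: u0 ∈ [0, 5/44)
j=2 picked index 3: u0 ∈ [-1/11, 1/44)
j=3 picked index 4: u0 ∈ [-3/44, 3/44)
j=4 picked index 5: u0 ∈ [-1/44, 1/44)
j=5 picked index 6: u0 ∈ [-3/44, 1/22)
j=6 picked index 7: u0 ∈ [-1/22, 1/11)
j=7 picked index 8: u0 ∈ [0, 9/44)
j=8 picked index 8: u0 ∈ [-1/11, 5/44)
j=9 picked index 8: u0 ∈ [-2/11, 1/44)
j=10 picked index 9: u0 ∈ [-3/44, 3/44)
intersection: [0, 1/44)

0 1/44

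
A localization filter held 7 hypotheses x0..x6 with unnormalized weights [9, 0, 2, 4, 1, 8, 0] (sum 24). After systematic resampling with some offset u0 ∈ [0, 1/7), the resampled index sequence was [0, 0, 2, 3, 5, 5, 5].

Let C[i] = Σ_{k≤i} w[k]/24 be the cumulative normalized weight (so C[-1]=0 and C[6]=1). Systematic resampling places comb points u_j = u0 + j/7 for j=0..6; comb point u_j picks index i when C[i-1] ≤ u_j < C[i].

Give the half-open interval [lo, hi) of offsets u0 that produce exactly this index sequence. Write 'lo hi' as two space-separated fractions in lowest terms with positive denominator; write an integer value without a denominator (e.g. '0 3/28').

2/21 1/7

C = [3/8, 3/8, 11/24, 5/8, 2/3, 1, 1]
j=0 picked index 0: u0 ∈ [0, 3/8)
j=1 picked index 0: u0 ∈ [-1/7, 13/56)
j=2 picked index 2: u0 ∈ [5/56, 29/168)
j=3 picked index 3: u0 ∈ [5/168, 11/56)
j=4 picked index 5: u0 ∈ [2/21, 3/7)
j=5 picked index 5: u0 ∈ [-1/21, 2/7)
j=6 picked index 5: u0 ∈ [-4/21, 1/7)
intersection: [2/21, 1/7)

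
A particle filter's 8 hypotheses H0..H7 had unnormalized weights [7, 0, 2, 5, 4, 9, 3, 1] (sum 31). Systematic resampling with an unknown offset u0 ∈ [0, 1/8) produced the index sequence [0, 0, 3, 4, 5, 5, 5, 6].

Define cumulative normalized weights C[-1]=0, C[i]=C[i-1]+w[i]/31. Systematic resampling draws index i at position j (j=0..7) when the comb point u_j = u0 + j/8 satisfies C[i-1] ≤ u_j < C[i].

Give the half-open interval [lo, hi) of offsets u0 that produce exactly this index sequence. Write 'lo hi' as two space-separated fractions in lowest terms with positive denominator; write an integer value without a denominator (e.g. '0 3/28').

5/62 23/248

C = [7/31, 7/31, 9/31, 14/31, 18/31, 27/31, 30/31, 1]
j=0 picked index 0: u0 ∈ [0, 7/31)
j=1 picked index 0: u0 ∈ [-1/8, 25/248)
j=2 picked index 3: u0 ∈ [5/124, 25/124)
j=3 picked index 4: u0 ∈ [19/248, 51/248)
j=4 picked index 5: u0 ∈ [5/62, 23/62)
j=5 picked index 5: u0 ∈ [-11/248, 61/248)
j=6 picked index 5: u0 ∈ [-21/124, 15/124)
j=7 picked index 6: u0 ∈ [-1/248, 23/248)
intersection: [5/62, 23/248)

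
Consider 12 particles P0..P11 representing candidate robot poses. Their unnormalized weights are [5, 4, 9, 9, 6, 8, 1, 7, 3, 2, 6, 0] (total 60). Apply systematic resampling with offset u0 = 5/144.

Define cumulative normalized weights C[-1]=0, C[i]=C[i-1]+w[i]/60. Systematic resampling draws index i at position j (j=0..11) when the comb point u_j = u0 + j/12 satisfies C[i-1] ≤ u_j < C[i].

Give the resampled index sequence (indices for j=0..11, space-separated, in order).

0 1 2 2 3 4 4 5 7 7 9 10

C = [1/12, 3/20, 3/10, 9/20, 11/20, 41/60, 7/10, 49/60, 13/15, 9/10, 1, 1]
j=0: u_0=5/144 ∈ [0, 1/12) → index 0
j=1: u_1=17/144 ∈ [1/12, 3/20) → index 1
j=2: u_2=29/144 ∈ [3/20, 3/10) → index 2
j=3: u_3=41/144 ∈ [3/20, 3/10) → index 2
j=4: u_4=53/144 ∈ [3/10, 9/20) → index 3
j=5: u_5=65/144 ∈ [9/20, 11/20) → index 4
j=6: u_6=77/144 ∈ [9/20, 11/20) → index 4
j=7: u_7=89/144 ∈ [11/20, 41/60) → index 5
j=8: u_8=101/144 ∈ [7/10, 49/60) → index 7
j=9: u_9=113/144 ∈ [7/10, 49/60) → index 7
j=10: u_10=125/144 ∈ [13/15, 9/10) → index 9
j=11: u_11=137/144 ∈ [9/10, 1) → index 10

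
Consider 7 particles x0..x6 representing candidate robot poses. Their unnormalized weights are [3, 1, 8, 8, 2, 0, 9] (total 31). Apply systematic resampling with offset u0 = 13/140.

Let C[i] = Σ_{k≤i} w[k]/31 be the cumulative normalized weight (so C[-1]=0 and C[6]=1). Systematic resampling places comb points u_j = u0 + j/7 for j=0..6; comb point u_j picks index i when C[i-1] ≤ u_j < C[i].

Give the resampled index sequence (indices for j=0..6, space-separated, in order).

0 2 2 3 4 6 6

C = [3/31, 4/31, 12/31, 20/31, 22/31, 22/31, 1]
j=0: u_0=13/140 ∈ [0, 3/31) → index 0
j=1: u_1=33/140 ∈ [4/31, 12/31) → index 2
j=2: u_2=53/140 ∈ [4/31, 12/31) → index 2
j=3: u_3=73/140 ∈ [12/31, 20/31) → index 3
j=4: u_4=93/140 ∈ [20/31, 22/31) → index 4
j=5: u_5=113/140 ∈ [22/31, 1) → index 6
j=6: u_6=19/20 ∈ [22/31, 1) → index 6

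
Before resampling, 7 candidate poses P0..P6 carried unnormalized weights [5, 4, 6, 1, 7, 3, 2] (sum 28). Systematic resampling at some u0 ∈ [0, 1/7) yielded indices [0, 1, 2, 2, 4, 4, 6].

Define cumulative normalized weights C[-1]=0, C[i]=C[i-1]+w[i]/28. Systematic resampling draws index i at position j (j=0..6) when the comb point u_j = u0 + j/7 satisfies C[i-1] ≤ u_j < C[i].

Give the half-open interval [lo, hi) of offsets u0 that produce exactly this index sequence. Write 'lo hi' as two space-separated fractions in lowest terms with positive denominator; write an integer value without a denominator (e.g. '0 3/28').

C = [5/28, 9/28, 15/28, 4/7, 23/28, 13/14, 1]
j=0 picked index 0: u0 ∈ [0, 5/28)
j=1 picked index 1: u0 ∈ [1/28, 5/28)
j=2 picked index 2: u0 ∈ [1/28, 1/4)
j=3 picked index 2: u0 ∈ [-3/28, 3/28)
j=4 picked index 4: u0 ∈ [0, 1/4)
j=5 picked index 4: u0 ∈ [-1/7, 3/28)
j=6 picked index 6: u0 ∈ [1/14, 1/7)
intersection: [1/14, 3/28)

1/14 3/28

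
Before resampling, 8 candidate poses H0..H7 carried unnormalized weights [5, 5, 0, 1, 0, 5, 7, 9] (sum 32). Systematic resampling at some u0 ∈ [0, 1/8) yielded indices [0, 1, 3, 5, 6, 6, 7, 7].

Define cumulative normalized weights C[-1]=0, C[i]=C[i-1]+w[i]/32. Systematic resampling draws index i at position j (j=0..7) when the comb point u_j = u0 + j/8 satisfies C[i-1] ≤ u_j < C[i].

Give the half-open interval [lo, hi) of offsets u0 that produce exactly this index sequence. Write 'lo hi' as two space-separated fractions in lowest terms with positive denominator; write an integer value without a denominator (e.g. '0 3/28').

C = [5/32, 5/16, 5/16, 11/32, 11/32, 1/2, 23/32, 1]
j=0 picked index 0: u0 ∈ [0, 5/32)
j=1 picked index 1: u0 ∈ [1/32, 3/16)
j=2 picked index 3: u0 ∈ [1/16, 3/32)
j=3 picked index 5: u0 ∈ [-1/32, 1/8)
j=4 picked index 6: u0 ∈ [0, 7/32)
j=5 picked index 6: u0 ∈ [-1/8, 3/32)
j=6 picked index 7: u0 ∈ [-1/32, 1/4)
j=7 picked index 7: u0 ∈ [-5/32, 1/8)
intersection: [1/16, 3/32)

1/16 3/32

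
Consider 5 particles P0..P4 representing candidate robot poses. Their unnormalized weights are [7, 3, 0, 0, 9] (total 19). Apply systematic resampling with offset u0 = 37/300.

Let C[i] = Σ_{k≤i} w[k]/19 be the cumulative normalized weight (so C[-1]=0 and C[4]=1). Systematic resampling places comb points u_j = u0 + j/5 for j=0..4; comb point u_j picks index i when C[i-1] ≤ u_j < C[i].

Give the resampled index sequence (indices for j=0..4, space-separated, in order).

C = [7/19, 10/19, 10/19, 10/19, 1]
j=0: u_0=37/300 ∈ [0, 7/19) → index 0
j=1: u_1=97/300 ∈ [0, 7/19) → index 0
j=2: u_2=157/300 ∈ [7/19, 10/19) → index 1
j=3: u_3=217/300 ∈ [10/19, 1) → index 4
j=4: u_4=277/300 ∈ [10/19, 1) → index 4

0 0 1 4 4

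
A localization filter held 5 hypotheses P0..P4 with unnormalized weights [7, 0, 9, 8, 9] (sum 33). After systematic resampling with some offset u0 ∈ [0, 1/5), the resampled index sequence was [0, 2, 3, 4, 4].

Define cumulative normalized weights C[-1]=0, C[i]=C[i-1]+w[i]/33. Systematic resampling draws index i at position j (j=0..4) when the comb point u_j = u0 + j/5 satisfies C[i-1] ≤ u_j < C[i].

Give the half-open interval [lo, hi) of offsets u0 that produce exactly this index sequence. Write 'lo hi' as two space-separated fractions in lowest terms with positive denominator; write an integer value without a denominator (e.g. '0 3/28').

C = [7/33, 7/33, 16/33, 8/11, 1]
j=0 picked index 0: u0 ∈ [0, 7/33)
j=1 picked index 2: u0 ∈ [2/165, 47/165)
j=2 picked index 3: u0 ∈ [14/165, 18/55)
j=3 picked index 4: u0 ∈ [7/55, 2/5)
j=4 picked index 4: u0 ∈ [-4/55, 1/5)
intersection: [7/55, 1/5)

7/55 1/5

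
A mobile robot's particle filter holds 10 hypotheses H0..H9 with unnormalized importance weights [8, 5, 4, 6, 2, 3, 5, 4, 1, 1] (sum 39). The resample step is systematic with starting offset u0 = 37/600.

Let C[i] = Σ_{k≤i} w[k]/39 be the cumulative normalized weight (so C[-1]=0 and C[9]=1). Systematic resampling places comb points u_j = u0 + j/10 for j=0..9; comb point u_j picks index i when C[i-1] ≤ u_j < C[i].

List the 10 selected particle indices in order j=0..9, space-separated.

0 0 1 2 3 3 5 6 7 8

C = [8/39, 1/3, 17/39, 23/39, 25/39, 28/39, 11/13, 37/39, 38/39, 1]
j=0: u_0=37/600 ∈ [0, 8/39) → index 0
j=1: u_1=97/600 ∈ [0, 8/39) → index 0
j=2: u_2=157/600 ∈ [8/39, 1/3) → index 1
j=3: u_3=217/600 ∈ [1/3, 17/39) → index 2
j=4: u_4=277/600 ∈ [17/39, 23/39) → index 3
j=5: u_5=337/600 ∈ [17/39, 23/39) → index 3
j=6: u_6=397/600 ∈ [25/39, 28/39) → index 5
j=7: u_7=457/600 ∈ [28/39, 11/13) → index 6
j=8: u_8=517/600 ∈ [11/13, 37/39) → index 7
j=9: u_9=577/600 ∈ [37/39, 38/39) → index 8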